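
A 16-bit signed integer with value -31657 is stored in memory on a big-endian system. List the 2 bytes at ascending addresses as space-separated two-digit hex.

Two's complement of -31657 in 16 bits: 31657 = 0x7BA9; invert → 0x8456; add 1 → 0x8457.
Split into bytes (most-significant first): 84 57.
In big-endian order the high byte comes first in memory.
So the memory order matches the most-significant-first order: 84 57.

84 57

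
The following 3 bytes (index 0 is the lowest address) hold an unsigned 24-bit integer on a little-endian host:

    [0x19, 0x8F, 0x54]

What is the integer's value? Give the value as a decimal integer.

Little-endian stores the least-significant byte at the lowest address.
Reassemble most-significant byte first: 54 8F 19 → 0x548F19.
0x548F19 = 5541657.

5541657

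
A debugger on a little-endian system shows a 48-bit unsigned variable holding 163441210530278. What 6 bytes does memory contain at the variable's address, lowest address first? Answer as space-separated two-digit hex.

E6 99 4B 1F A6 94

163441210530278 in hexadecimal, padded to 48 bits, is 0x94A61F4B99E6.
Split into bytes (most-significant first): 94 A6 1F 4B 99 E6.
In little-endian order the low byte comes first in memory.
So at ascending addresses the bytes are E6 99 4B 1F A6 94.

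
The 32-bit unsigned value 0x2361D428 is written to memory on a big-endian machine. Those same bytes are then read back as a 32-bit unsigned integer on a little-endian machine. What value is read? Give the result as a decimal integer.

685007139

Stored big-endian, the bytes at ascending addresses are 23 61 D4 28.
Read back as little-endian, the first byte is least significant, giving 0x28D46123.
0x28D46123 = 685007139.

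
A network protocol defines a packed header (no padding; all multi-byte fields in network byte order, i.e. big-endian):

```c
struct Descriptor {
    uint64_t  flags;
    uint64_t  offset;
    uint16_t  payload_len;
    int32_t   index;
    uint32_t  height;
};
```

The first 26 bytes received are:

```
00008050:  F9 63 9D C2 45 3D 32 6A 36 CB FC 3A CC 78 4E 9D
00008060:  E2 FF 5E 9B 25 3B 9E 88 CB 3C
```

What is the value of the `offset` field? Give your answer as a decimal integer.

`offset` follows `flags` (8 bytes), so it starts at byte offset 8 and occupies 8 bytes.
Bytes at offsets 8..15: 36 CB FC 3A CC 78 4E 9D.
Big-endian stores the most-significant byte at the lowest address.
The bytes are already most-significant first: 0x36CBFC3ACC784E9D.
0x36CBFC3ACC784E9D = 3948526827789110941.

3948526827789110941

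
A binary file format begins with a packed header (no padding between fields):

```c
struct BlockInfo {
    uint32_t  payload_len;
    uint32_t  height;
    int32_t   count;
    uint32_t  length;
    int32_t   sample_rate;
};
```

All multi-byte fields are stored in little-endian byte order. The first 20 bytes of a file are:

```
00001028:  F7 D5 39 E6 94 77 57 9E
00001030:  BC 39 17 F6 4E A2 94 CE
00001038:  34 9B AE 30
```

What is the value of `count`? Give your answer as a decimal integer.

`count` follows `payload_len` (4 B), `height` (4 B), so it starts at offset 4 + 4 = 8 and occupies 4 bytes.
Bytes at offsets 8..11: BC 39 17 F6.
In little-endian order the low byte comes first in memory.
Reassemble most-significant byte first: F6 17 39 BC → 0xF61739BC.
Top bit is set, so as a signed 32-bit value this is 0xF61739BC − 2^32 = -166250052.

-166250052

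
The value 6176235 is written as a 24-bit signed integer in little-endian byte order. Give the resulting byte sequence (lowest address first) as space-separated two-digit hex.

EB 3D 5E

6176235 in hexadecimal, padded to 24 bits, is 0x5E3DEB.
Split into bytes (most-significant first): 5E 3D EB.
In little-endian order the low byte comes first in memory.
So at ascending addresses the bytes are EB 3D 5E.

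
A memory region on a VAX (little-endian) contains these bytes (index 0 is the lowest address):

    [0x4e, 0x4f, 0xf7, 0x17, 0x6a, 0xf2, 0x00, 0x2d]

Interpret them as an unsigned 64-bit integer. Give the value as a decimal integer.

3242858269189295950

Little-endian stores the least-significant byte at the lowest address.
Reassemble most-significant byte first: 2D 00 F2 6A 17 F7 4F 4E → 0x2D00F26A17F74F4E.
0x2D00F26A17F74F4E = 3242858269189295950.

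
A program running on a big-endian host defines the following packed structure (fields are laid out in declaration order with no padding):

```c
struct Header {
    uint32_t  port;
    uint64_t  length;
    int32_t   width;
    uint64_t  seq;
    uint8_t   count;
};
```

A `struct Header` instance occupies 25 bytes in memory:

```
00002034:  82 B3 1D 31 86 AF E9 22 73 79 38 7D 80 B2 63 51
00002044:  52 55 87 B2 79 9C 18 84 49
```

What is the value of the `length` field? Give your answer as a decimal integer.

`length` follows `port` (4 bytes), so it starts at byte offset 4 and occupies 8 bytes.
Bytes at offsets 4..11: 86 AF E9 22 73 79 38 7D.
Big-endian: lowest address holds the most-significant byte.
The bytes are already most-significant first: 0x86AFE9227379387D.
0x86AFE9227379387D = 9705232056182192253.

9705232056182192253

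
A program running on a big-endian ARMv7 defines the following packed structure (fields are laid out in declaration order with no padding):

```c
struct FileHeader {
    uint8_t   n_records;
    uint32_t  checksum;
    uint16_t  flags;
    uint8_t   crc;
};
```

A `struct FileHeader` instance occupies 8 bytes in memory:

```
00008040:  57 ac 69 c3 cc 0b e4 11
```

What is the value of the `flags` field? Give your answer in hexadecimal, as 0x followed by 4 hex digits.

`flags` follows `n_records` (1 B), `checksum` (4 B), so it starts at offset 1 + 4 = 5 and occupies 2 bytes.
Bytes at offsets 5..6: 0B E4.
Big-endian: lowest address holds the most-significant byte.
The bytes are already most-significant first: 0x0BE4.

0x0BE4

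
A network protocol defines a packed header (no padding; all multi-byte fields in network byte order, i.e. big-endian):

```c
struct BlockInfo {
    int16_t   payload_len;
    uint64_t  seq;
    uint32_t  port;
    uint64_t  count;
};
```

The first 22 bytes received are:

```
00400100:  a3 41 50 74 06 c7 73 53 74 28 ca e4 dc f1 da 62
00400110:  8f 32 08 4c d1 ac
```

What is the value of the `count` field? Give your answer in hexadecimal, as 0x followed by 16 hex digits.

0xDA628F32084CD1AC

`count` follows `payload_len` (2 B), `seq` (8 B), `port` (4 B), so it starts at offset 2 + 8 + 4 = 14 and occupies 8 bytes.
Bytes at offsets 14..21: DA 62 8F 32 08 4C D1 AC.
In big-endian order the high byte comes first in memory.
The bytes are already most-significant first: 0xDA628F32084CD1AC.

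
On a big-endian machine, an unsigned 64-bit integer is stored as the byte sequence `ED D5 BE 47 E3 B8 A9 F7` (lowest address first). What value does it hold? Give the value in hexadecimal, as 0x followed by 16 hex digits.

Big-endian: lowest address holds the most-significant byte.
The bytes are already most-significant first: 0xEDD5BE47E3B8A9F7.

0xEDD5BE47E3B8A9F7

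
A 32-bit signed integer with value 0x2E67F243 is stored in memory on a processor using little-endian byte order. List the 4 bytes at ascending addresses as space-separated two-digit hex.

Split into bytes (most-significant first): 2E 67 F2 43.
Little-endian: lowest address holds the least-significant byte.
So at ascending addresses the bytes are 43 F2 67 2E.

43 F2 67 2E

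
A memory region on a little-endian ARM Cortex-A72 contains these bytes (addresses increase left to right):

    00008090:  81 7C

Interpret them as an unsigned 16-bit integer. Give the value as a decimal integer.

31873

In little-endian order the low byte comes first in memory.
Reassemble most-significant byte first: 7C 81 → 0x7C81.
0x7C81 = 31873.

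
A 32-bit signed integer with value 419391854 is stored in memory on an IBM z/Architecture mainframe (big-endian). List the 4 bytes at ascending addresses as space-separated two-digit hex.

419391854 in hexadecimal, padded to 32 bits, is 0x18FF696E.
Split into bytes (most-significant first): 18 FF 69 6E.
In big-endian order the high byte comes first in memory.
So the memory order matches the most-significant-first order: 18 FF 69 6E.

18 FF 69 6E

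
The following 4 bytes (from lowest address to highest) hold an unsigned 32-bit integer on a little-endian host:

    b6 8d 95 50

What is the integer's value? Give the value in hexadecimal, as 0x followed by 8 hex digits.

Little-endian: lowest address holds the least-significant byte.
Reassemble most-significant byte first: 50 95 8D B6 → 0x50958DB6.

0x50958DB6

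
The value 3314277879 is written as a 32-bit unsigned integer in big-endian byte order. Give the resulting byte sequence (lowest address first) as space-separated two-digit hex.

C5 8B DD F7

3314277879 in hexadecimal, padded to 32 bits, is 0xC58BDDF7.
Split into bytes (most-significant first): C5 8B DD F7.
Big-endian: lowest address holds the most-significant byte.
So the memory order matches the most-significant-first order: C5 8B DD F7.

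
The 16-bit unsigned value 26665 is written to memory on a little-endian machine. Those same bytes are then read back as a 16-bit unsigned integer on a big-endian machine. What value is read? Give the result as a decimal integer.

26665 in 16-bit hexadecimal is 0x6829.
Stored little-endian, the bytes at ascending addresses are 29 68.
Read back as big-endian, the last byte is least significant, giving 0x2968.
0x2968 = 10600.

10600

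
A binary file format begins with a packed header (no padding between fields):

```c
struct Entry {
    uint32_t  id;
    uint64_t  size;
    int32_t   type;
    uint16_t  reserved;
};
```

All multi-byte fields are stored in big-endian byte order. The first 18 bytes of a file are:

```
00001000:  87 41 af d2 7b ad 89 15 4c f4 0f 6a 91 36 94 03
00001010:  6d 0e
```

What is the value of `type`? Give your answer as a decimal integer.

-1858694141

`type` follows `id` (4 B), `size` (8 B), so it starts at offset 4 + 8 = 12 and occupies 4 bytes.
Bytes at offsets 12..15: 91 36 94 03.
In big-endian order the high byte comes first in memory.
The bytes are already most-significant first: 0x91369403.
Top bit is set, so as a signed 32-bit value this is 0x91369403 − 2^32 = -1858694141.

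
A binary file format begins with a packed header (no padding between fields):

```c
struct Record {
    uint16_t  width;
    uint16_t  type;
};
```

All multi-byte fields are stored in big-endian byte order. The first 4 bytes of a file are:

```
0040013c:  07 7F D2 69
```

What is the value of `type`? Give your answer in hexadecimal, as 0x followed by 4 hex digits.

0xD269

`type` follows `width` (2 bytes), so it starts at byte offset 2 and occupies 2 bytes.
Bytes at offsets 2..3: D2 69.
Big-endian stores the most-significant byte at the lowest address.
The bytes are already most-significant first: 0xD269.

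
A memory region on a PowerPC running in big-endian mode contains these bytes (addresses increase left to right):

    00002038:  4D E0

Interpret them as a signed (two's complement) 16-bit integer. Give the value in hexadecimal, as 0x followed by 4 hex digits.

0x4DE0

In big-endian order the high byte comes first in memory.
The bytes are already most-significant first: 0x4DE0.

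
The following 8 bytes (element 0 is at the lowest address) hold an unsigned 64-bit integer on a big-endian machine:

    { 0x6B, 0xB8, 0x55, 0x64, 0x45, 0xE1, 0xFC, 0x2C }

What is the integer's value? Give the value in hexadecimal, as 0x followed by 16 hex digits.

Big-endian: lowest address holds the most-significant byte.
The bytes are already most-significant first: 0x6BB8556445E1FC2C.

0x6BB8556445E1FC2C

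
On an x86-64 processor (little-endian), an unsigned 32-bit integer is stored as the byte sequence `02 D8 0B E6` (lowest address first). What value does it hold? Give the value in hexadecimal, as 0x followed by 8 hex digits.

Little-endian stores the least-significant byte at the lowest address.
Reassemble most-significant byte first: E6 0B D8 02 → 0xE60BD802.

0xE60BD802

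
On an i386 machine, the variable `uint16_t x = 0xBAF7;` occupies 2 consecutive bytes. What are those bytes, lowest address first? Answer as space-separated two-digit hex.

F7 BA

Split into bytes (most-significant first): BA F7.
Little-endian: lowest address holds the least-significant byte.
So at ascending addresses the bytes are F7 BA.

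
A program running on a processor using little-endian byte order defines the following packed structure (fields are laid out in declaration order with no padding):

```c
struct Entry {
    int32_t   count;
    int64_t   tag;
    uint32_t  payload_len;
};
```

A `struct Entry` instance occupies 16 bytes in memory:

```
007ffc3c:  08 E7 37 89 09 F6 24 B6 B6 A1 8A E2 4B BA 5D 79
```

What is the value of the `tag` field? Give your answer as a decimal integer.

`tag` follows `count` (4 bytes), so it starts at byte offset 4 and occupies 8 bytes.
Bytes at offsets 4..11: 09 F6 24 B6 B6 A1 8A E2.
In little-endian order the low byte comes first in memory.
Reassemble most-significant byte first: E2 8A A1 B6 B6 24 F6 09 → 0xE28AA1B6B624F609.
Top bit is set, so as a signed 64-bit value this is 0xE28AA1B6B624F609 − 2^64 = -2122706468239772151.

-2122706468239772151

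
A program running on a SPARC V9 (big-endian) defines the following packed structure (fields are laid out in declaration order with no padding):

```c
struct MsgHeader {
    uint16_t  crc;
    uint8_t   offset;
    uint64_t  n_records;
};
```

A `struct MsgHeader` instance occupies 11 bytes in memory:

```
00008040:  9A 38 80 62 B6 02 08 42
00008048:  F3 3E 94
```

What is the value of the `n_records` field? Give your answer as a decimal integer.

7112874895984508564

`n_records` follows `crc` (2 B), `offset` (1 B), so it starts at offset 2 + 1 = 3 and occupies 8 bytes.
Bytes at offsets 3..10: 62 B6 02 08 42 F3 3E 94.
Big-endian stores the most-significant byte at the lowest address.
The bytes are already most-significant first: 0x62B6020842F33E94.
0x62B6020842F33E94 = 7112874895984508564.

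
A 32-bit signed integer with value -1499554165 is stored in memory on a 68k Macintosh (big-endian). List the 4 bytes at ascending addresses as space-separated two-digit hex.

A6 9E 9E 8B

Two's complement of -1499554165 in 32 bits: 1499554165 = 0x59616175; invert → 0xA69E9E8A; add 1 → 0xA69E9E8B.
Split into bytes (most-significant first): A6 9E 9E 8B.
In big-endian order the high byte comes first in memory.
So the memory order matches the most-significant-first order: A6 9E 9E 8B.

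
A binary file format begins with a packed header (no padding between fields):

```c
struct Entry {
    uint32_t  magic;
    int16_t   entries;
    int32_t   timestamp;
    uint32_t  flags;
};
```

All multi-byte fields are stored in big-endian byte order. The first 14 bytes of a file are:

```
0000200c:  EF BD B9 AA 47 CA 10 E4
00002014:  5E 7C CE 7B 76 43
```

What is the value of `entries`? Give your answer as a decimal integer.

`entries` follows `magic` (4 bytes), so it starts at byte offset 4 and occupies 2 bytes.
Bytes at offsets 4..5: 47 CA.
In big-endian order the high byte comes first in memory.
The bytes are already most-significant first: 0x47CA.
0x47CA = 18378.

18378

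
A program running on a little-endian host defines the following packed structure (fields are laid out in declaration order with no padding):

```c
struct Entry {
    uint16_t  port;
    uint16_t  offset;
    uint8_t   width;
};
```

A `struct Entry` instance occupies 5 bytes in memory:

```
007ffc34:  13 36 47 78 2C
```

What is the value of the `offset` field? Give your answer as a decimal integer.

30791

`offset` follows `port` (2 bytes), so it starts at byte offset 2 and occupies 2 bytes.
Bytes at offsets 2..3: 47 78.
Little-endian: lowest address holds the least-significant byte.
Reassemble most-significant byte first: 78 47 → 0x7847.
0x7847 = 30791.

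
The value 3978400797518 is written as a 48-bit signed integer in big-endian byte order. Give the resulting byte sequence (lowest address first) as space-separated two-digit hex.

03 9E 4B 2A 93 4E

3978400797518 in hexadecimal, padded to 48 bits, is 0x039E4B2A934E.
Split into bytes (most-significant first): 03 9E 4B 2A 93 4E.
Big-endian: lowest address holds the most-significant byte.
So the memory order matches the most-significant-first order: 03 9E 4B 2A 93 4E.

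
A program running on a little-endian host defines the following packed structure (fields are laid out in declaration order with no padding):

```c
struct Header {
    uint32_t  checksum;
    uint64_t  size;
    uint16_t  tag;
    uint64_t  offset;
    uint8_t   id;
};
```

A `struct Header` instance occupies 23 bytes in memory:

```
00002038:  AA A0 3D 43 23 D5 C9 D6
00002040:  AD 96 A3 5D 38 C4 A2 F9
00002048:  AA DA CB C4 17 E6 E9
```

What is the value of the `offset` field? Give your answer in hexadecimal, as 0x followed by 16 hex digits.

`offset` follows `checksum` (4 B), `size` (8 B), `tag` (2 B), so it starts at offset 4 + 8 + 2 = 14 and occupies 8 bytes.
Bytes at offsets 14..21: A2 F9 AA DA CB C4 17 E6.
In little-endian order the low byte comes first in memory.
Reassemble most-significant byte first: E6 17 C4 CB DA AA F9 A2 → 0xE617C4CBDAAAF9A2.

0xE617C4CBDAAAF9A2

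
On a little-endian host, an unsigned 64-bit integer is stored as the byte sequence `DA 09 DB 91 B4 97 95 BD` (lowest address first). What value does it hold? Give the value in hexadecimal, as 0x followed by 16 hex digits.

0xBD9597B491DB09DA

Little-endian: lowest address holds the least-significant byte.
Reassemble most-significant byte first: BD 95 97 B4 91 DB 09 DA → 0xBD9597B491DB09DA.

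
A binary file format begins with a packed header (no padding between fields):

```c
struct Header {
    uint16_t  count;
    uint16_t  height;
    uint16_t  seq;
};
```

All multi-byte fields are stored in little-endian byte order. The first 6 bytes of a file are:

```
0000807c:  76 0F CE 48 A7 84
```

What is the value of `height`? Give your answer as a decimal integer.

18638

`height` follows `count` (2 bytes), so it starts at byte offset 2 and occupies 2 bytes.
Bytes at offsets 2..3: CE 48.
Little-endian stores the least-significant byte at the lowest address.
Reassemble most-significant byte first: 48 CE → 0x48CE.
0x48CE = 18638.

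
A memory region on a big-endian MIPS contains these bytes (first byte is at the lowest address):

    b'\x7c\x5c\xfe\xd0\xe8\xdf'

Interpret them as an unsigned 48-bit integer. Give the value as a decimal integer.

136738853939423

In big-endian order the high byte comes first in memory.
The bytes are already most-significant first: 0x7C5CFED0E8DF.
0x7C5CFED0E8DF = 136738853939423.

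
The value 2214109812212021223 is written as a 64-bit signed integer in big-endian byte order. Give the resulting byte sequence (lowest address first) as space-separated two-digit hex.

1E BA 19 24 B2 9A B7 E7

2214109812212021223 in hexadecimal, padded to 64 bits, is 0x1EBA1924B29AB7E7.
Split into bytes (most-significant first): 1E BA 19 24 B2 9A B7 E7.
Big-endian: lowest address holds the most-significant byte.
So the memory order matches the most-significant-first order: 1E BA 19 24 B2 9A B7 E7.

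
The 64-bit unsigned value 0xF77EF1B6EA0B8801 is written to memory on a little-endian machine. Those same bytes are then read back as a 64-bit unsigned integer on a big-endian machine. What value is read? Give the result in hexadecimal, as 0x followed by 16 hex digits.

Stored little-endian, the bytes at ascending addresses are 01 88 0B EA B6 F1 7E F7.
Read back as big-endian, the last byte is least significant, giving 0x01880BEAB6F17EF7.

0x01880BEAB6F17EF7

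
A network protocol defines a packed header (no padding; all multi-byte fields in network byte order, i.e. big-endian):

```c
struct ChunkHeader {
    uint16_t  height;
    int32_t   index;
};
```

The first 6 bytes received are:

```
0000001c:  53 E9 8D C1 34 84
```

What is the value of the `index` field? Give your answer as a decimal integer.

-1916717948

`index` follows `height` (2 bytes), so it starts at byte offset 2 and occupies 4 bytes.
Bytes at offsets 2..5: 8D C1 34 84.
In big-endian order the high byte comes first in memory.
The bytes are already most-significant first: 0x8DC13484.
Top bit is set, so as a signed 32-bit value this is 0x8DC13484 − 2^32 = -1916717948.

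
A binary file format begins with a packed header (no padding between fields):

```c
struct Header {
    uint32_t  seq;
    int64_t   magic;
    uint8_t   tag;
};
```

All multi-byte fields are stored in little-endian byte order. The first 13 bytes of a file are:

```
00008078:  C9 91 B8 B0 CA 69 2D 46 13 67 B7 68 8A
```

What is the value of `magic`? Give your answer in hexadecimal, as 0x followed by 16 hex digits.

0x68B76713462D69CA

`magic` follows `seq` (4 bytes), so it starts at byte offset 4 and occupies 8 bytes.
Bytes at offsets 4..11: CA 69 2D 46 13 67 B7 68.
Little-endian: lowest address holds the least-significant byte.
Reassemble most-significant byte first: 68 B7 67 13 46 2D 69 CA → 0x68B76713462D69CA.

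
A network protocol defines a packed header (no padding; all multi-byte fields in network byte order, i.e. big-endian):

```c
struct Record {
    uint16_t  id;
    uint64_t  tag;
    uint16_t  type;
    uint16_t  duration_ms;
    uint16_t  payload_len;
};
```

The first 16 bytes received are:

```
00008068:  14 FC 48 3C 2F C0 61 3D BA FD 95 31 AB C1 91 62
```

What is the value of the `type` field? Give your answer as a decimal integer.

38193

`type` follows `id` (2 B), `tag` (8 B), so it starts at offset 2 + 8 = 10 and occupies 2 bytes.
Bytes at offsets 10..11: 95 31.
In big-endian order the high byte comes first in memory.
The bytes are already most-significant first: 0x9531.
0x9531 = 38193.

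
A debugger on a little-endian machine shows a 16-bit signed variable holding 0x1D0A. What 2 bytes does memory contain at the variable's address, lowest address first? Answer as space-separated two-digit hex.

0A 1D

Split into bytes (most-significant first): 1D 0A.
In little-endian order the low byte comes first in memory.
So at ascending addresses the bytes are 0A 1D.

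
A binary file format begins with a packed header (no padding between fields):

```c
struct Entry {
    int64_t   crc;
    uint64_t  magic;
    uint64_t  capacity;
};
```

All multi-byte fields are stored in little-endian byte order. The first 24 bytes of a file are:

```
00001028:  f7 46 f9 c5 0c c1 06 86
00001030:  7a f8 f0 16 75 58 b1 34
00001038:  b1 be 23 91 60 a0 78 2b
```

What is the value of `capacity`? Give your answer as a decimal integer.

3132429877448523441

`capacity` follows `crc` (8 B), `magic` (8 B), so it starts at offset 8 + 8 = 16 and occupies 8 bytes.
Bytes at offsets 16..23: B1 BE 23 91 60 A0 78 2B.
Little-endian stores the least-significant byte at the lowest address.
Reassemble most-significant byte first: 2B 78 A0 60 91 23 BE B1 → 0x2B78A0609123BEB1.
0x2B78A0609123BEB1 = 3132429877448523441.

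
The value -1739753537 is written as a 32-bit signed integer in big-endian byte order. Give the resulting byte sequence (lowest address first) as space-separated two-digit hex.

98 4D 77 BF

Two's complement of -1739753537 in 32 bits: 1739753537 = 0x67B28841; invert → 0x984D77BE; add 1 → 0x984D77BF.
Split into bytes (most-significant first): 98 4D 77 BF.
In big-endian order the high byte comes first in memory.
So the memory order matches the most-significant-first order: 98 4D 77 BF.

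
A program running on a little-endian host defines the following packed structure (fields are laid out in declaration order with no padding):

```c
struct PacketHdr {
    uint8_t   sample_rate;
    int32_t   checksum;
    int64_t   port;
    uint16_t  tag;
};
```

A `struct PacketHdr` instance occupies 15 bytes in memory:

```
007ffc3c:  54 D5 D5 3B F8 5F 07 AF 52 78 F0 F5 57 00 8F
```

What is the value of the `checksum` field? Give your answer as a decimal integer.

-130296363

`checksum` follows `sample_rate` (1 byte), so it starts at byte offset 1 and occupies 4 bytes.
Bytes at offsets 1..4: D5 D5 3B F8.
Little-endian stores the least-significant byte at the lowest address.
Reassemble most-significant byte first: F8 3B D5 D5 → 0xF83BD5D5.
Top bit is set, so as a signed 32-bit value this is 0xF83BD5D5 − 2^32 = -130296363.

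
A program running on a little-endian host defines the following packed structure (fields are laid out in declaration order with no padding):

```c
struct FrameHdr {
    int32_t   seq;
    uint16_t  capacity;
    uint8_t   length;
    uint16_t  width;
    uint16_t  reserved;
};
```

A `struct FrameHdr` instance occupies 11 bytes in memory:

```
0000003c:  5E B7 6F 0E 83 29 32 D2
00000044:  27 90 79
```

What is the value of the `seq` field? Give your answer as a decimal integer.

`seq` is the first field, at byte offset 0, occupying 4 bytes.
Bytes at offsets 0..3: 5E B7 6F 0E.
Little-endian stores the least-significant byte at the lowest address.
Reassemble most-significant byte first: 0E 6F B7 5E → 0x0E6FB75E.
0x0E6FB75E = 242202462.

242202462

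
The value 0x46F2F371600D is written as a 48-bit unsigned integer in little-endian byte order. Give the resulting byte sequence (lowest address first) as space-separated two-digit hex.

Split into bytes (most-significant first): 46 F2 F3 71 60 0D.
Little-endian stores the least-significant byte at the lowest address.
So at ascending addresses the bytes are 0D 60 71 F3 F2 46.

0D 60 71 F3 F2 46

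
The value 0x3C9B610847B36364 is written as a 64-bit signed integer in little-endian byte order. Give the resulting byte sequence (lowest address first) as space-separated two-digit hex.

64 63 B3 47 08 61 9B 3C

Split into bytes (most-significant first): 3C 9B 61 08 47 B3 63 64.
Little-endian: lowest address holds the least-significant byte.
So at ascending addresses the bytes are 64 63 B3 47 08 61 9B 3C.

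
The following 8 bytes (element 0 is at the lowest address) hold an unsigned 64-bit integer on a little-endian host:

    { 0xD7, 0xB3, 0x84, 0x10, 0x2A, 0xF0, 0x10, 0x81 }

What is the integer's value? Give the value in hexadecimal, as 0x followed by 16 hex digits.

In little-endian order the low byte comes first in memory.
Reassemble most-significant byte first: 81 10 F0 2A 10 84 B3 D7 → 0x8110F02A1084B3D7.

0x8110F02A1084B3D7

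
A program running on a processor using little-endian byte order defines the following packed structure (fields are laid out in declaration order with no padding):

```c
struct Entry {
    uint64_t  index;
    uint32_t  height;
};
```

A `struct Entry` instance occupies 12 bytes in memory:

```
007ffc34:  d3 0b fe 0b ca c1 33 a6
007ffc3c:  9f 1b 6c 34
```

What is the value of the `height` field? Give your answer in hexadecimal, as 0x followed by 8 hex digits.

0x346C1B9F

`height` follows `index` (8 bytes), so it starts at byte offset 8 and occupies 4 bytes.
Bytes at offsets 8..11: 9F 1B 6C 34.
Little-endian stores the least-significant byte at the lowest address.
Reassemble most-significant byte first: 34 6C 1B 9F → 0x346C1B9F.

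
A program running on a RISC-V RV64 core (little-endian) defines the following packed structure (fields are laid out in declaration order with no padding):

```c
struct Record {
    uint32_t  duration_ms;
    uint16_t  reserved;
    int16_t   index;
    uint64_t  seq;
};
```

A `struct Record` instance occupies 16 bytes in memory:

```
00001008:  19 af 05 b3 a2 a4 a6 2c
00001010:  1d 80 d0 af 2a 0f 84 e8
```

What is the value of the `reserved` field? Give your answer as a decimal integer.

42146

`reserved` follows `duration_ms` (4 bytes), so it starts at byte offset 4 and occupies 2 bytes.
Bytes at offsets 4..5: A2 A4.
In little-endian order the low byte comes first in memory.
Reassemble most-significant byte first: A4 A2 → 0xA4A2.
0xA4A2 = 42146.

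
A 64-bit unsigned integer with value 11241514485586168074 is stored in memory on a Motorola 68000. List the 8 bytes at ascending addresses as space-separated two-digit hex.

9C 01 E1 DD 52 C5 89 0A

11241514485586168074 in hexadecimal, padded to 64 bits, is 0x9C01E1DD52C5890A.
Split into bytes (most-significant first): 9C 01 E1 DD 52 C5 89 0A.
Big-endian: lowest address holds the most-significant byte.
So the memory order matches the most-significant-first order: 9C 01 E1 DD 52 C5 89 0A.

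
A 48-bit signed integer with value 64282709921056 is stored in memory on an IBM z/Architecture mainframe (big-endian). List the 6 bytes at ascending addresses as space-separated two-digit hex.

64282709921056 in hexadecimal, padded to 48 bits, is 0x3A76FC170D20.
Split into bytes (most-significant first): 3A 76 FC 17 0D 20.
Big-endian stores the most-significant byte at the lowest address.
So the memory order matches the most-significant-first order: 3A 76 FC 17 0D 20.

3A 76 FC 17 0D 20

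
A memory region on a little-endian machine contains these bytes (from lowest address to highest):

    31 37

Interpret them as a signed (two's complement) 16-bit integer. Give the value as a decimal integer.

14129

Little-endian stores the least-significant byte at the lowest address.
Reassemble most-significant byte first: 37 31 → 0x3731.
0x3731 = 14129.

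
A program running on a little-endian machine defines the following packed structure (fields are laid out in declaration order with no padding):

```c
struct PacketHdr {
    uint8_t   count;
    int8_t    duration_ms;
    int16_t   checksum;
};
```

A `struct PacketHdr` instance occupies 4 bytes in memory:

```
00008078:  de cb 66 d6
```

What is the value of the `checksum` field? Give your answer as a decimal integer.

-10650

`checksum` follows `count` (1 B), `duration_ms` (1 B), so it starts at offset 1 + 1 = 2 and occupies 2 bytes.
Bytes at offsets 2..3: 66 D6.
Little-endian: lowest address holds the least-significant byte.
Reassemble most-significant byte first: D6 66 → 0xD666.
Top bit is set, so as a signed 16-bit value this is 0xD666 − 2^16 = -10650.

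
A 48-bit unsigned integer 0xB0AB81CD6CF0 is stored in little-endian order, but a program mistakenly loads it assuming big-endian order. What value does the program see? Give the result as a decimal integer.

Stored little-endian, the bytes at ascending addresses are F0 6C CD 81 AB B0.
Read back as big-endian, the last byte is least significant, giving 0xF06CCD81ABB0.
0xF06CCD81ABB0 = 264350094961584.

264350094961584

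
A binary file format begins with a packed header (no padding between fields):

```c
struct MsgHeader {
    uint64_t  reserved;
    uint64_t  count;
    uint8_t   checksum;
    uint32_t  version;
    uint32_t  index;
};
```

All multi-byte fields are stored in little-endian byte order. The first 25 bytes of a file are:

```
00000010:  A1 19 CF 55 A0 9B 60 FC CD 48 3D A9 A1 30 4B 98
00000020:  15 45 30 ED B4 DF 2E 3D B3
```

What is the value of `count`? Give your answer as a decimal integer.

10973918387905579213

`count` follows `reserved` (8 bytes), so it starts at byte offset 8 and occupies 8 bytes.
Bytes at offsets 8..15: CD 48 3D A9 A1 30 4B 98.
In little-endian order the low byte comes first in memory.
Reassemble most-significant byte first: 98 4B 30 A1 A9 3D 48 CD → 0x984B30A1A93D48CD.
0x984B30A1A93D48CD = 10973918387905579213.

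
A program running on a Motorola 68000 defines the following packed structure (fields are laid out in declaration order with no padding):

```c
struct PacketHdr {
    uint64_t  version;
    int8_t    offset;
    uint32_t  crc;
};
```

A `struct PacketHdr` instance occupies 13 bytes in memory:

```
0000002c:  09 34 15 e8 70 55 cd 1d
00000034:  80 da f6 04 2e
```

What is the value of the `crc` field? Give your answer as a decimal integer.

`crc` follows `version` (8 B), `offset` (1 B), so it starts at offset 8 + 1 = 9 and occupies 4 bytes.
Bytes at offsets 9..12: DA F6 04 2E.
Big-endian stores the most-significant byte at the lowest address.
The bytes are already most-significant first: 0xDAF6042E.
0xDAF6042E = 3673556014.

3673556014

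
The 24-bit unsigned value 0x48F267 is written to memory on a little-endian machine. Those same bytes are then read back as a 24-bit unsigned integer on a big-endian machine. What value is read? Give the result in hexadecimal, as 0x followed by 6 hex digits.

Stored little-endian, the bytes at ascending addresses are 67 F2 48.
Read back as big-endian, the last byte is least significant, giving 0x67F248.

0x67F248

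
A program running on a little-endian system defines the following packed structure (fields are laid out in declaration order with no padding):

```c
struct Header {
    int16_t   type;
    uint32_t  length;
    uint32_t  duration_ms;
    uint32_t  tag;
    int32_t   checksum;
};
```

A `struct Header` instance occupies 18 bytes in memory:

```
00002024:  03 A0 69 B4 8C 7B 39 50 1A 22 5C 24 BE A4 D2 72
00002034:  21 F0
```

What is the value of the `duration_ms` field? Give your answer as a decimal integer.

`duration_ms` follows `type` (2 B), `length` (4 B), so it starts at offset 2 + 4 = 6 and occupies 4 bytes.
Bytes at offsets 6..9: 39 50 1A 22.
Little-endian stores the least-significant byte at the lowest address.
Reassemble most-significant byte first: 22 1A 50 39 → 0x221A5039.
0x221A5039 = 572149817.

572149817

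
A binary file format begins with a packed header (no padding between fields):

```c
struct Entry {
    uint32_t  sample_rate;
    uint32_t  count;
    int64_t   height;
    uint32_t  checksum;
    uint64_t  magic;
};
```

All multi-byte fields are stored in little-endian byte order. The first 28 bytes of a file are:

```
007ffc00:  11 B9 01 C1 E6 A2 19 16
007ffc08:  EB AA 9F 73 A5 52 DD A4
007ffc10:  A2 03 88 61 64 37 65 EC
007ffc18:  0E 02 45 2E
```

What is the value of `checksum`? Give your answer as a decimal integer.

1636303778

`checksum` follows `sample_rate` (4 B), `count` (4 B), `height` (8 B), so it starts at offset 4 + 4 + 8 = 16 and occupies 4 bytes.
Bytes at offsets 16..19: A2 03 88 61.
Little-endian stores the least-significant byte at the lowest address.
Reassemble most-significant byte first: 61 88 03 A2 → 0x618803A2.
0x618803A2 = 1636303778.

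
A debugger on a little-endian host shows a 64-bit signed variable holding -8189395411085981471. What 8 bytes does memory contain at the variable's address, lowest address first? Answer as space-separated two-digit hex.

E1 88 01 4D 43 6C 59 8E

Two's complement of -8189395411085981471 in 64 bits: 8189395411085981471 = 0x71A693BCB2FE771F; invert → 0x8E596C434D0188E0; add 1 → 0x8E596C434D0188E1.
Split into bytes (most-significant first): 8E 59 6C 43 4D 01 88 E1.
In little-endian order the low byte comes first in memory.
So at ascending addresses the bytes are E1 88 01 4D 43 6C 59 8E.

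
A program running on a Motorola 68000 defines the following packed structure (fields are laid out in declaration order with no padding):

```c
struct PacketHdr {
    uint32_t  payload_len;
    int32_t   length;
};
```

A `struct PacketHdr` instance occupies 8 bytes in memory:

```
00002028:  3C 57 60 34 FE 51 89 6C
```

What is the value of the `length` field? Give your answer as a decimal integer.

`length` follows `payload_len` (4 bytes), so it starts at byte offset 4 and occupies 4 bytes.
Bytes at offsets 4..7: FE 51 89 6C.
Big-endian stores the most-significant byte at the lowest address.
The bytes are already most-significant first: 0xFE51896C.
Top bit is set, so as a signed 32-bit value this is 0xFE51896C − 2^32 = -28210836.

-28210836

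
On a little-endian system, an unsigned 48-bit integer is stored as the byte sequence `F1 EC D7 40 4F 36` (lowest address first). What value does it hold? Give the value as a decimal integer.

Little-endian stores the least-significant byte at the lowest address.
Reassemble most-significant byte first: 36 4F 40 D7 EC F1 → 0x364F40D7ECF1.
0x364F40D7ECF1 = 59714018209009.

59714018209009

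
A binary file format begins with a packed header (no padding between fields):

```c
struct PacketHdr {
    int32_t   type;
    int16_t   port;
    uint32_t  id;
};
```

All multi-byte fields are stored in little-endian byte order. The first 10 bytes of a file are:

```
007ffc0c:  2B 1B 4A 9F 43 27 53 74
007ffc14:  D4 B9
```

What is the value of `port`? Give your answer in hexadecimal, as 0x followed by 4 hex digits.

0x2743

`port` follows `type` (4 bytes), so it starts at byte offset 4 and occupies 2 bytes.
Bytes at offsets 4..5: 43 27.
Little-endian stores the least-significant byte at the lowest address.
Reassemble most-significant byte first: 27 43 → 0x2743.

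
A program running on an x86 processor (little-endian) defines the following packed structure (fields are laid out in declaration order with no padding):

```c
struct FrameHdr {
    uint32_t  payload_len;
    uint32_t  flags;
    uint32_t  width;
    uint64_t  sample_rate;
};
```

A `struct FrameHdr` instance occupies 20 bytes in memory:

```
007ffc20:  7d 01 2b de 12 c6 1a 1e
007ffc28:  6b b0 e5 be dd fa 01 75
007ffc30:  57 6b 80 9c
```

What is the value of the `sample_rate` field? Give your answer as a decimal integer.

`sample_rate` follows `payload_len` (4 B), `flags` (4 B), `width` (4 B), so it starts at offset 4 + 4 + 4 = 12 and occupies 8 bytes.
Bytes at offsets 12..19: DD FA 01 75 57 6B 80 9C.
Little-endian: lowest address holds the least-significant byte.
Reassemble most-significant byte first: 9C 80 6B 57 75 01 FA DD → 0x9C806B577501FADD.
0x9C806B577501FADD = 11277131490305112797.

11277131490305112797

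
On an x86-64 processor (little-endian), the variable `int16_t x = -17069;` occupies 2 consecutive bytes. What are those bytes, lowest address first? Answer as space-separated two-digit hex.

53 BD

Two's complement of -17069 in 16 bits: 17069 = 0x42AD; invert → 0xBD52; add 1 → 0xBD53.
Split into bytes (most-significant first): BD 53.
Little-endian stores the least-significant byte at the lowest address.
So at ascending addresses the bytes are 53 BD.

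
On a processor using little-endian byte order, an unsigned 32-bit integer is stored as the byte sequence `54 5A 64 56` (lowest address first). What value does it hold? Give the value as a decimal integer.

In little-endian order the low byte comes first in memory.
Reassemble most-significant byte first: 56 64 5A 54 → 0x56645A54.
0x56645A54 = 1449417300.

1449417300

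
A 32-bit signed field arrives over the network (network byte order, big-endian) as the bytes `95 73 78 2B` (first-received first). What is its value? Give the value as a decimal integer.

Big-endian stores the most-significant byte at the lowest address.
The bytes are already most-significant first: 0x9573782B.
Top bit is set, so as a signed 32-bit value this is 0x9573782B − 2^32 = -1787594709.

-1787594709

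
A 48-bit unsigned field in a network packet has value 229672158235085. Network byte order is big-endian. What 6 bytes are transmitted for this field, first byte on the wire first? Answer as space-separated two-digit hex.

D0 E2 B7 68 09 CD

229672158235085 in hexadecimal, padded to 48 bits, is 0xD0E2B76809CD.
Split into bytes (most-significant first): D0 E2 B7 68 09 CD.
Big-endian: lowest address holds the most-significant byte.
So the memory order matches the most-significant-first order: D0 E2 B7 68 09 CD.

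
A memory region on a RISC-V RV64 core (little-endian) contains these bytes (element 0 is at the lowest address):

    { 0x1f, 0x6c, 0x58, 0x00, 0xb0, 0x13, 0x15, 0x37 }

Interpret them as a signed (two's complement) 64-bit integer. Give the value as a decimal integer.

3969100293237926943

Little-endian stores the least-significant byte at the lowest address.
Reassemble most-significant byte first: 37 15 13 B0 00 58 6C 1F → 0x371513B000586C1F.
0x371513B000586C1F = 3969100293237926943.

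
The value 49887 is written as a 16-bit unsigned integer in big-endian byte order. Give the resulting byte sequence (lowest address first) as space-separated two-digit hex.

49887 in hexadecimal, padded to 16 bits, is 0xC2DF.
Split into bytes (most-significant first): C2 DF.
In big-endian order the high byte comes first in memory.
So the memory order matches the most-significant-first order: C2 DF.

C2 DF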